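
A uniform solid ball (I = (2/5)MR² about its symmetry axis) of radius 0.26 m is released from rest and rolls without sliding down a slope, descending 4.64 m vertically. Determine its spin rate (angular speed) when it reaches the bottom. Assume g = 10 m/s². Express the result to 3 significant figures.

ω ≈ 31.3 rad/s

With I = (2/5)MR², the ratio k = I/(MR²) is 0.4.
The rolling condition ω = v/R makes the rotational term ½I(v/R)² = ½kMv², so KE_total = ½(1+k)Mv² = (7/10)Mv².
Energy conservation Mgh = ½(1+k)Mv² gives v = √(2gh/(1+k)) = √(2 × 10 × 4.64 / 1.4) = 8.142 m/s.
The angular speed follows from ω = v/R = 8.142/0.26 ≈ 31.3 rad/s.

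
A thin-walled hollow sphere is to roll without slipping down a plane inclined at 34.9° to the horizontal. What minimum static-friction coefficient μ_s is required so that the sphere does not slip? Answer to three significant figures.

Here I = (2/3)MR², so the shape factor k = I/(MR²) = 2/3.
Along the incline Mg sinθ − f = Ma, and torque about the center fR = Iα = kMR²(a/R) gives f = kMa.
These give a = g sinθ/(1+k) and the required friction f = kMg sinθ/(1+k).
With N = Mg cosθ, the no-slip condition f ≤ μN gives μ_min = f/N = k tanθ/(1+k).
μ_min = (2/3) × tan34.9° / 1.667 ≈ 0.279.

μ_min ≈ 0.279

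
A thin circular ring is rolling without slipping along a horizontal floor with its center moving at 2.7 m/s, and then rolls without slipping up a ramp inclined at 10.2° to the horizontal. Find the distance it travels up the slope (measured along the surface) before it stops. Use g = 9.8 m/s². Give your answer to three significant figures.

The moment of inertia is MR², giving k ≡ I/(MR²) = 1.
The rolling condition ω = v/R makes the rotational term ½I(v/R)² = ½kMv², so KE_total = ½(1+k)Mv² = Mv².
Setting this equal to Mgh gives the vertical rise h = (1+k)v₀²/(2g) = 2×2.7²/(2×9.8) = 0.7439 m.
Along the incline, d = h/sinθ = 0.7439/sin10.2° ≈ 4.20 m.

d ≈ 4.20 m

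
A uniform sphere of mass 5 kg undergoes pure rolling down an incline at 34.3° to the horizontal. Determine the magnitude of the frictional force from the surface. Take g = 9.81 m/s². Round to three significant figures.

For this body I = (2/5)MR², i.e. k = I/(MR²) = 0.4.
Newton's second law down the slope: Mg sinθ − f = Ma. The torque equation fR = Iα (with α = a/R) gives f = kMa.
Combining, a = g sinθ/(1+k) and f = kMa = kMg sinθ/(1+k).
f = 0.4 × 5 × 9.81 × sin34.3° / 1.4 ≈ 7.90 N.

f ≈ 7.90 N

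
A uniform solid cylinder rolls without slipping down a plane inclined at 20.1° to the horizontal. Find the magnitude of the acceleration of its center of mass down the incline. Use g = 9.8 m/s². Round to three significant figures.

For this body I = (1/2)MR², i.e. k = I/(MR²) = 0.5.
Newton's second law down the slope: Mg sinθ − f = Ma. The torque equation fR = Iα (with α = a/R) gives f = kMa.
Eliminating f: Mg sinθ = (1+k)Ma, so a = g sinθ/(1+k) = 9.8 × sin20.1° / 1.5 ≈ 2.25 m/s².

a ≈ 2.25 m/s²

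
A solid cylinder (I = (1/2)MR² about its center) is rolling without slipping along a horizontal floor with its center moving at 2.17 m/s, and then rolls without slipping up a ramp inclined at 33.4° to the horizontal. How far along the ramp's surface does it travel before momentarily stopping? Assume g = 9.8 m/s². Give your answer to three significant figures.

With I = (1/2)MR², the ratio k = I/(MR²) is 0.5.
Rolling without slipping gives ω = v/R, so the total kinetic energy is ½Mv² + ½Iω² = ½(1+k)Mv² = (3/4)Mv².
Setting this equal to Mgh gives the vertical rise h = (1+k)v₀²/(2g) = 1.5×2.17²/(2×9.8) = 0.3604 m.
The distance along the slope is d = h/sinθ = 0.3604/sin33.4° ≈ 0.655 m.

d ≈ 0.655 m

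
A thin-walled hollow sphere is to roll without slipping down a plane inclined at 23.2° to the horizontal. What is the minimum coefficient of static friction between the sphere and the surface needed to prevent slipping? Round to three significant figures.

The moment of inertia is (2/3)MR², giving k ≡ I/(MR²) = 2/3.
Along the incline Mg sinθ − f = Ma, and torque about the center fR = Iα = kMR²(a/R) gives f = kMa.
These give a = g sinθ/(1+k) and the required friction f = kMg sinθ/(1+k).
With N = Mg cosθ, the no-slip condition f ≤ μN gives μ_min = f/N = k tanθ/(1+k).
μ_min = (2/3) × tan23.2° / 1.667 ≈ 0.171.

μ_min ≈ 0.171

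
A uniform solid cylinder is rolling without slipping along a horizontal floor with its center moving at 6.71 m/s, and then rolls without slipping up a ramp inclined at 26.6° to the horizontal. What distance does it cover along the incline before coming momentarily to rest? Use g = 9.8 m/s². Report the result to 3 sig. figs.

For this body I = (1/2)MR², i.e. k = I/(MR²) = 0.5.
Since it rolls without slipping, ω = v/R and KE = ½Mv² + ½Iω² = ½(1+k)Mv² = (3/4)Mv².
Setting this equal to Mgh gives the vertical rise h = (1+k)v₀²/(2g) = 1.5×6.71²/(2×9.8) = 3.446 m.
Along the incline, d = h/sinθ = 3.446/sin26.6° ≈ 7.70 m.

d ≈ 7.70 m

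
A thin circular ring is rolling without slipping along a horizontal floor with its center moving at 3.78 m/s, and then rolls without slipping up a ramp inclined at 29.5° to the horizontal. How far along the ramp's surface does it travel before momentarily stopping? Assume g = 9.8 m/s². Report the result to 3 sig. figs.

d ≈ 2.96 m

The moment of inertia is MR², giving k ≡ I/(MR²) = 1.
The rolling condition ω = v/R makes the rotational term ½I(v/R)² = ½kMv², so KE_total = ½(1+k)Mv² = Mv².
Setting this equal to Mgh gives the vertical rise h = (1+k)v₀²/(2g) = 2×3.78²/(2×9.8) = 1.458 m.
Along the incline, d = h/sinθ = 1.458/sin29.5° ≈ 2.96 m.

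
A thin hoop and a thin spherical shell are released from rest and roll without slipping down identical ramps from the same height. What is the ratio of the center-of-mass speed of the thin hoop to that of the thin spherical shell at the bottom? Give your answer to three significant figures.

v_ratio ≈ 0.913

Each satisfies Mgh = ½(1+k)Mv² with k = I/(MR²), so v ∝ 1/√(1+k).
For the thin hoop k = 1; for the thin spherical shell k = 2/3.
v₁/v₂ = √((1+k₂)/(1+k₁)) = √(1.667/2) ≈ 0.913.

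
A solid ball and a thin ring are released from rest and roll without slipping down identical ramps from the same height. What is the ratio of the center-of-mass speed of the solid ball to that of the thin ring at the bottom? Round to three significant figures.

Each satisfies Mgh = ½(1+k)Mv² with k = I/(MR²), so v ∝ 1/√(1+k).
For the solid ball k = 0.4; for the thin ring k = 1.
v₁/v₂ = √((1+k₂)/(1+k₁)) = √(2/1.4) ≈ 1.20.

v_ratio ≈ 1.20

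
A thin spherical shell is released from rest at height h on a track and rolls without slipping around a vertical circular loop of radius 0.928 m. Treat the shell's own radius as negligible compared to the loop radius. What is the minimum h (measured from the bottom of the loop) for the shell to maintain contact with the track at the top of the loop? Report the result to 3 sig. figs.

h_min ≈ 2.63 m

Here I = (2/3)MR², so the shape factor k = I/(MR²) = 2/3.
At the top, contact is just lost when gravity alone supplies the centripetal force: Mg = Mv_top²/r, i.e. v_top² = gr.
With ω = v/R, the kinetic energy at speed v is ½(1+k)Mv² = (5/6)Mv².
Energy conservation from release (height h) to the top (height 2r): Mgh = Mg(2r) + (5/6)M·gr.
Thus h_min = 2r + (1+k)r/2 = r(2 + 1.667/2) = 0.928 × 2.833 ≈ 2.63 m.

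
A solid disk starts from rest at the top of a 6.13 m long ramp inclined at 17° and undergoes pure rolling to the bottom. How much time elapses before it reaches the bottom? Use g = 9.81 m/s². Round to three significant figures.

With I = (1/2)MR², the ratio k = I/(MR²) is 0.5.
Translational: Mg sinθ − f = Ma. Rotational about the CM: fR = Iα = kMRa, so f = kMa.
Hence a = g sinθ/(1+k) = 9.81×sin17°/1.5 = 1.912 m/s².
Starting from rest, L = ½at², so t = √(2L/a) = √(2×6.13/1.912) ≈ 2.53 s.

t ≈ 2.53 s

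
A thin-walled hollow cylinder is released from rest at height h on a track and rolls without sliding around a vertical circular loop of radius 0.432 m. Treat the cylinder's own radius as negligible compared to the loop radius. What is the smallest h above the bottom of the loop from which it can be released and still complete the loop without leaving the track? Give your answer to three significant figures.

For this body I = MR², i.e. k = I/(MR²) = 1.
At the top of the loop, the minimum-contact condition is Mg = Mv_top²/r, so v_top² = gr.
With ω = v/R, the kinetic energy at speed v is ½(1+k)Mv² = Mv².
Energy conservation from release (height h) to the top (height 2r): Mgh = Mg(2r) + M·gr.
Thus h_min = 2r + (1+k)r/2 = r(2 + 2/2) = 0.432 × 3 ≈ 1.30 m.

h_min ≈ 1.30 m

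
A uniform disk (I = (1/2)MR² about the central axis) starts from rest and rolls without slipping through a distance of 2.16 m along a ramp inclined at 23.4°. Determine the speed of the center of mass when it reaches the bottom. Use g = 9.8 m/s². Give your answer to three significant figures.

v ≈ 3.35 m/s

Here I = (1/2)MR², so the shape factor k = I/(MR²) = 0.5.
Rolling without slipping gives ω = v/R, so the total kinetic energy is ½Mv² + ½Iω² = ½(1+k)Mv² = (3/4)Mv².
The vertical drop is h = L sinθ = 2.16 × sin23.4° = 0.8578 m.
Energy conservation: Mgh = (3/4)Mv², so v = √(2gh/(1+k)) = √(2 × 9.8 × 0.8578 / 1.5) ≈ 3.35 m/s.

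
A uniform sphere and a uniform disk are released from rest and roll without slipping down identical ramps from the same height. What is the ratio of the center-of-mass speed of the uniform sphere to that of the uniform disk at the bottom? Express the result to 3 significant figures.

Each satisfies Mgh = ½(1+k)Mv² with k = I/(MR²), so v ∝ 1/√(1+k).
For the uniform sphere k = 0.4; for the uniform disk k = 0.5.
v₁/v₂ = √((1+k₂)/(1+k₁)) = √(1.5/1.4) ≈ 1.04.

v_ratio ≈ 1.04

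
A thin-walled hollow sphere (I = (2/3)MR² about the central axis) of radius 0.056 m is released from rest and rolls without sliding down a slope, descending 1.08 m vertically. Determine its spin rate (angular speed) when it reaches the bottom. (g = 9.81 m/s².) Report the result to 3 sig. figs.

ω ≈ 63.7 rad/s

With I = (2/3)MR², the ratio k = I/(MR²) is 2/3.
The rolling condition ω = v/R makes the rotational term ½I(v/R)² = ½kMv², so KE_total = ½(1+k)Mv² = (5/6)Mv².
Energy conservation Mgh = ½(1+k)Mv² gives v = √(2gh/(1+k)) = √(2 × 9.81 × 1.08 / 1.667) = 3.566 m/s.
The angular speed follows from ω = v/R = 3.566/0.056 ≈ 63.7 rad/s.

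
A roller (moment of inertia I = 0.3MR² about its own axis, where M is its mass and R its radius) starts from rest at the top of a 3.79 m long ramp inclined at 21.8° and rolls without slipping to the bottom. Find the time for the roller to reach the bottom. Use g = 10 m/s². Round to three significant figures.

t ≈ 1.63 s

For this body I = 0.3MR², i.e. k = I/(MR²) = 0.3.
Translational: Mg sinθ − f = Ma. Rotational about the CM: fR = Iα = kMRa, so f = kMa.
Hence a = g sinθ/(1+k) = 10×sin21.8°/1.3 = 2.857 m/s².
With constant a from rest, t = √(2L/a) = √(2·3.79/2.857) ≈ 1.63 s.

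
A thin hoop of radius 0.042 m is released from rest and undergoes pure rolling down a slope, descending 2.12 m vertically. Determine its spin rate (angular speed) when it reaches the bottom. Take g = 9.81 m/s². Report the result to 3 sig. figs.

The moment of inertia is MR², giving k ≡ I/(MR²) = 1.
Since it rolls without slipping, ω = v/R and KE = ½Mv² + ½Iω² = ½(1+k)Mv² = Mv².
Energy conservation Mgh = ½(1+k)Mv² gives v = √(2gh/(1+k)) = √(2 × 9.81 × 2.12 / 2) = 4.56 m/s.
Then ω = v/R = 4.56 / 0.042 ≈ 109 rad/s.

ω ≈ 109 rad/s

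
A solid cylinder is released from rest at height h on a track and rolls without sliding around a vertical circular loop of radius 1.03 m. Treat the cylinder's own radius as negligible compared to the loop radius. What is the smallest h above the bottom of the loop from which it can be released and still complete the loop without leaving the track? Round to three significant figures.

h_min ≈ 2.83 m

With I = (1/2)MR², the ratio k = I/(MR²) is 0.5.
At the top, contact is just lost when gravity alone supplies the centripetal force: Mg = Mv_top²/r, i.e. v_top² = gr.
With ω = v/R, the kinetic energy at speed v is ½(1+k)Mv² = (3/4)Mv².
Energy conservation from release (height h) to the top (height 2r): Mgh = Mg(2r) + (3/4)M·gr.
Thus h_min = 2r + (1+k)r/2 = r(2 + 1.5/2) = 1.03 × 2.75 ≈ 2.83 m.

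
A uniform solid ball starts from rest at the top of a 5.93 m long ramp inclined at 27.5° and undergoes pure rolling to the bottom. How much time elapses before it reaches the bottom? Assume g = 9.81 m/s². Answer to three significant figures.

For this body I = (2/5)MR², i.e. k = I/(MR²) = 0.4.
Translational: Mg sinθ − f = Ma. Rotational about the CM: fR = Iα = kMRa, so f = kMa.
Hence a = g sinθ/(1+k) = 9.81×sin27.5°/1.4 = 3.236 m/s².
With constant a from rest, t = √(2L/a) = √(2·5.93/3.236) ≈ 1.91 s.

t ≈ 1.91 s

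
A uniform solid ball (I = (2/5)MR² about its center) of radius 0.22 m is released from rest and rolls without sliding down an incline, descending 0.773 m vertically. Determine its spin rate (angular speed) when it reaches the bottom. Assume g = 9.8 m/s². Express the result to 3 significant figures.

ω ≈ 15.0 rad/s

With I = (2/5)MR², the ratio k = I/(MR²) is 0.4.
Rolling without slipping gives ω = v/R, so the total kinetic energy is ½Mv² + ½Iω² = ½(1+k)Mv² = (7/10)Mv².
Energy conservation Mgh = ½(1+k)Mv² gives v = √(2gh/(1+k)) = √(2 × 9.8 × 0.773 / 1.4) = 3.29 m/s.
The angular speed follows from ω = v/R = 3.29/0.22 ≈ 15.0 rad/s.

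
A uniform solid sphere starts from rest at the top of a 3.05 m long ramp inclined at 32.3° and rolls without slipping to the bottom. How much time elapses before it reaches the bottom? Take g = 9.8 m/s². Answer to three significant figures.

With I = (2/5)MR², the ratio k = I/(MR²) is 0.4.
Translational: Mg sinθ − f = Ma. Rotational about the CM: fR = Iα = kMRa, so f = kMa.
Hence a = g sinθ/(1+k) = 9.8×sin32.3°/1.4 = 3.74 m/s².
With constant a from rest, t = √(2L/a) = √(2·3.05/3.74) ≈ 1.28 s.

t ≈ 1.28 s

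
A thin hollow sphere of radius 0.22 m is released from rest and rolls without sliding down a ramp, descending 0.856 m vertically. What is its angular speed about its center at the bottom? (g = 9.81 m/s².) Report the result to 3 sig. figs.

ω ≈ 14.4 rad/s

For this body I = (2/3)MR², i.e. k = I/(MR²) = 2/3.
The rolling condition ω = v/R makes the rotational term ½I(v/R)² = ½kMv², so KE_total = ½(1+k)Mv² = (5/6)Mv².
Energy conservation Mgh = ½(1+k)Mv² gives v = √(2gh/(1+k)) = √(2 × 9.81 × 0.856 / 1.667) = 3.174 m/s.
The angular speed follows from ω = v/R = 3.174/0.22 ≈ 14.4 rad/s.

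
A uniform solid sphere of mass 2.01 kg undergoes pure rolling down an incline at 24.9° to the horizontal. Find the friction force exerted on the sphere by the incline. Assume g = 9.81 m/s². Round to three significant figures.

f ≈ 2.37 N

Here I = (2/5)MR², so the shape factor k = I/(MR²) = 0.4.
Along the incline Mg sinθ − f = Ma, and torque about the center fR = Iα = kMR²(a/R) gives f = kMa.
Combining, a = g sinθ/(1+k) and f = kMa = kMg sinθ/(1+k).
f = 0.4 × 2.01 × 9.81 × sin24.9° / 1.4 ≈ 2.37 N.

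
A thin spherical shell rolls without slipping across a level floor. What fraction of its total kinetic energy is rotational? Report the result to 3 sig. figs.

fraction ≈ 0.400

For this body I = (2/3)MR², i.e. k = I/(MR²) = 2/3.
Since ω = v/R, the translational part is ½Mv² and the rotational part is ½I(v/R)² = ½kMv²; the total is ½(1+k)Mv².
The rotational fraction is therefore k/(1+k) = (2/3)/1.667 ≈ 0.400.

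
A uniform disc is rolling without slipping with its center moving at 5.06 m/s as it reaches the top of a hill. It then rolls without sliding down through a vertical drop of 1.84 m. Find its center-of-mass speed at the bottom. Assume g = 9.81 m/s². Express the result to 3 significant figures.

The moment of inertia is (1/2)MR², giving k ≡ I/(MR²) = 0.5.
The rolling condition ω = v/R makes the rotational term ½I(v/R)² = ½kMv², so KE_total = ½(1+k)Mv² = (3/4)Mv².
Conserving energy between top and bottom: (3/4)Mv² = (3/4)Mv₀² + Mgh, hence v² = v₀² + 2gh/(1+k).
v = √(5.06² + 2×9.81×1.84/1.5) = √49.67 ≈ 7.05 m/s.

v ≈ 7.05 m/s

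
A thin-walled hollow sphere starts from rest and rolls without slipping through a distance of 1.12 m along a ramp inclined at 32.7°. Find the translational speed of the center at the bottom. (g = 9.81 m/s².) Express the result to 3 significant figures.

v ≈ 2.67 m/s

Here I = (2/3)MR², so the shape factor k = I/(MR²) = 2/3.
Since it rolls without slipping, ω = v/R and KE = ½Mv² + ½Iω² = ½(1+k)Mv² = (5/6)Mv².
The vertical drop is h = L sinθ = 1.12 × sin32.7° = 0.6051 m.
Energy conservation: Mgh = (5/6)Mv², so v = √(2gh/(1+k)) = √(2 × 9.81 × 0.6051 / 1.667) ≈ 2.67 m/s.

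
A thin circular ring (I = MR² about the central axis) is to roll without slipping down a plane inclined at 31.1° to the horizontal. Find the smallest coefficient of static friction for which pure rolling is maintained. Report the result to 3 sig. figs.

μ_min ≈ 0.302

With I = MR², the ratio k = I/(MR²) is 1.
Translational: Mg sinθ − f = Ma. Rotational about the CM: fR = Iα = kMRa, so f = kMa.
These give a = g sinθ/(1+k) and the required friction f = kMg sinθ/(1+k).
The normal force is N = Mg cosθ, so μ_min = f/N = k tanθ/(1+k).
μ_min = 1 × tan31.1° / 2 ≈ 0.302.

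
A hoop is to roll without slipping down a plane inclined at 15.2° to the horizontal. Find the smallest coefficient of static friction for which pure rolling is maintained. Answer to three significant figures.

Here I = MR², so the shape factor k = I/(MR²) = 1.
Translational: Mg sinθ − f = Ma. Rotational about the CM: fR = Iα = kMRa, so f = kMa.
These give a = g sinθ/(1+k) and the required friction f = kMg sinθ/(1+k).
With N = Mg cosθ, the no-slip condition f ≤ μN gives μ_min = f/N = k tanθ/(1+k).
μ_min = 1 × tan15.2° / 2 ≈ 0.136.

μ_min ≈ 0.136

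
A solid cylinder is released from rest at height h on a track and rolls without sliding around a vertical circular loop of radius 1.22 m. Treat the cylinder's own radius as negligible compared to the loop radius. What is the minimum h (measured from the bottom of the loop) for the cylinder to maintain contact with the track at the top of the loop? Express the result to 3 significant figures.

For this body I = (1/2)MR², i.e. k = I/(MR²) = 0.5.
At the top, contact is just lost when gravity alone supplies the centripetal force: Mg = Mv_top²/r, i.e. v_top² = gr.
With ω = v/R, the kinetic energy at speed v is ½(1+k)Mv² = (3/4)Mv².
Energy conservation from release (height h) to the top (height 2r): Mgh = Mg(2r) + (3/4)M·gr.
Thus h_min = 2r + (1+k)r/2 = r(2 + 1.5/2) = 1.22 × 2.75 ≈ 3.36 m.

h_min ≈ 3.36 m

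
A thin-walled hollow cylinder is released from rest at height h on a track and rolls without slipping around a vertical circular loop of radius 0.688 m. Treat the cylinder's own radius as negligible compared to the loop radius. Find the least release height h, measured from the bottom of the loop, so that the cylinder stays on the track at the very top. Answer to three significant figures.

h_min ≈ 2.06 m

Here I = MR², so the shape factor k = I/(MR²) = 1.
At the top of the loop, the minimum-contact condition is Mg = Mv_top²/r, so v_top² = gr.
With ω = v/R, the kinetic energy at speed v is ½(1+k)Mv² = Mv².
Energy conservation from release (height h) to the top (height 2r): Mgh = Mg(2r) + M·gr.
Thus h_min = 2r + (1+k)r/2 = r(2 + 2/2) = 0.688 × 3 ≈ 2.06 m.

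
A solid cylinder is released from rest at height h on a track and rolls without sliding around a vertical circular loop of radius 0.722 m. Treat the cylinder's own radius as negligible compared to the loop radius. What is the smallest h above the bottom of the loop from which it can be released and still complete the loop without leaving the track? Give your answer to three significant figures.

The moment of inertia is (1/2)MR², giving k ≡ I/(MR²) = 0.5.
At the top of the loop, the minimum-contact condition is Mg = Mv_top²/r, so v_top² = gr.
With ω = v/R, the kinetic energy at speed v is ½(1+k)Mv² = (3/4)Mv².
Energy conservation from release (height h) to the top (height 2r): Mgh = Mg(2r) + (3/4)M·gr.
Thus h_min = 2r + (1+k)r/2 = r(2 + 1.5/2) = 0.722 × 2.75 ≈ 1.99 m.

h_min ≈ 1.99 m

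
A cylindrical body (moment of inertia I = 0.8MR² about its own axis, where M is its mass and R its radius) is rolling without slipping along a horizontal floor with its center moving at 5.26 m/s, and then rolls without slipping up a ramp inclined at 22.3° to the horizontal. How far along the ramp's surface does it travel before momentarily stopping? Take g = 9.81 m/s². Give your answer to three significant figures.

d ≈ 6.69 m

With I = 0.8MR², the ratio k = I/(MR²) is 0.8.
Rolling without slipping gives ω = v/R, so the total kinetic energy is ½Mv² + ½Iω² = ½(1+k)Mv² = (9/10)Mv².
Setting this equal to Mgh gives the vertical rise h = (1+k)v₀²/(2g) = 1.8×5.26²/(2×9.81) = 2.538 m.
Along the incline, d = h/sinθ = 2.538/sin22.3° ≈ 6.69 m.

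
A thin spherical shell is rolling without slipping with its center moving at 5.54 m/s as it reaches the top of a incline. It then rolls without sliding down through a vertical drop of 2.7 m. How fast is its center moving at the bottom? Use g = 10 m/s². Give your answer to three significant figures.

For this body I = (2/3)MR², i.e. k = I/(MR²) = 2/3.
Since it rolls without slipping, ω = v/R and KE = ½Mv² + ½Iω² = ½(1+k)Mv² = (5/6)Mv².
Conserving energy between top and bottom: (5/6)Mv² = (5/6)Mv₀² + Mgh, hence v² = v₀² + 2gh/(1+k).
v = √(5.54² + 2×10×2.7/1.667) = √63.09 ≈ 7.94 m/s.

v ≈ 7.94 m/s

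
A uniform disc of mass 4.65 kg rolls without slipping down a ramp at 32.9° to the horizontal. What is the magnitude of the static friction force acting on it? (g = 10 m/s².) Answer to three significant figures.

f ≈ 8.42 N

For this body I = (1/2)MR², i.e. k = I/(MR²) = 0.5.
Translational: Mg sinθ − f = Ma. Rotational about the CM: fR = Iα = kMRa, so f = kMa.
Combining, a = g sinθ/(1+k) and f = kMa = kMg sinθ/(1+k).
f = 0.5 × 4.65 × 10 × sin32.9° / 1.5 ≈ 8.42 N.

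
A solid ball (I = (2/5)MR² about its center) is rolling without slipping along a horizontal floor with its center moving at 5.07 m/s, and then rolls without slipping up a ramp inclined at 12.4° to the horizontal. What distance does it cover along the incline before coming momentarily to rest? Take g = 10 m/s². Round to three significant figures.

For this body I = (2/5)MR², i.e. k = I/(MR²) = 0.4.
The rolling condition ω = v/R makes the rotational term ½I(v/R)² = ½kMv², so KE_total = ½(1+k)Mv² = (7/10)Mv².
Setting this equal to Mgh gives the vertical rise h = (1+k)v₀²/(2g) = 1.4×5.07²/(2×10) = 1.799 m.
The distance along the slope is d = h/sinθ = 1.799/sin12.4° ≈ 8.38 m.

d ≈ 8.38 m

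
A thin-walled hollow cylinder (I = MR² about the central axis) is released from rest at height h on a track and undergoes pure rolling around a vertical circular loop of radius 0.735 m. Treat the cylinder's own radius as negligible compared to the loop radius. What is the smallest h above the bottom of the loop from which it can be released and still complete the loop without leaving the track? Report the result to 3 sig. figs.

h_min ≈ 2.21 m

With I = MR², the ratio k = I/(MR²) is 1.
At the top, contact is just lost when gravity alone supplies the centripetal force: Mg = Mv_top²/r, i.e. v_top² = gr.
With ω = v/R, the kinetic energy at speed v is ½(1+k)Mv² = Mv².
Energy conservation from release (height h) to the top (height 2r): Mgh = Mg(2r) + M·gr.
Thus h_min = 2r + (1+k)r/2 = r(2 + 2/2) = 0.735 × 3 ≈ 2.21 m.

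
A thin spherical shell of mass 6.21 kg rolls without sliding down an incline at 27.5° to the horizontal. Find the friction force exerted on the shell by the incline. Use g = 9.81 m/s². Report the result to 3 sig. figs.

Here I = (2/3)MR², so the shape factor k = I/(MR²) = 2/3.
Translational: Mg sinθ − f = Ma. Rotational about the CM: fR = Iα = kMRa, so f = kMa.
Combining, a = g sinθ/(1+k) and f = kMa = kMg sinθ/(1+k).
f = (2/3) × 6.21 × 9.81 × sin27.5° / 1.667 ≈ 11.3 N.

f ≈ 11.3 N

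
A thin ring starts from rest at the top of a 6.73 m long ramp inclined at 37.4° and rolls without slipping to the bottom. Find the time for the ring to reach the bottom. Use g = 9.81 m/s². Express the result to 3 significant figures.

t ≈ 2.13 s

Here I = MR², so the shape factor k = I/(MR²) = 1.
Along the incline Mg sinθ − f = Ma, and torque about the center fR = Iα = kMR²(a/R) gives f = kMa.
Hence a = g sinθ/(1+k) = 9.81×sin37.4°/2 = 2.979 m/s².
Starting from rest, L = ½at², so t = √(2L/a) = √(2×6.73/2.979) ≈ 2.13 s.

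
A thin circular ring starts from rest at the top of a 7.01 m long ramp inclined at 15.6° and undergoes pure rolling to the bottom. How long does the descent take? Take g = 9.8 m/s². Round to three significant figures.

With I = MR², the ratio k = I/(MR²) is 1.
Translational: Mg sinθ − f = Ma. Rotational about the CM: fR = Iα = kMRa, so f = kMa.
Hence a = g sinθ/(1+k) = 9.8×sin15.6°/2 = 1.318 m/s².
Starting from rest, L = ½at², so t = √(2L/a) = √(2×7.01/1.318) ≈ 3.26 s.

t ≈ 3.26 s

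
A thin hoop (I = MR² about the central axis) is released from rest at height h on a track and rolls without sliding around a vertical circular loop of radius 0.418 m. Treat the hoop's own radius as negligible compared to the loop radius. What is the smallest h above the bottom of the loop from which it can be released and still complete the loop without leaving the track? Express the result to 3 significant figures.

Here I = MR², so the shape factor k = I/(MR²) = 1.
At the top of the loop, the minimum-contact condition is Mg = Mv_top²/r, so v_top² = gr.
With ω = v/R, the kinetic energy at speed v is ½(1+k)Mv² = Mv².
Energy conservation from release (height h) to the top (height 2r): Mgh = Mg(2r) + M·gr.
Thus h_min = 2r + (1+k)r/2 = r(2 + 2/2) = 0.418 × 3 ≈ 1.25 m.

h_min ≈ 1.25 m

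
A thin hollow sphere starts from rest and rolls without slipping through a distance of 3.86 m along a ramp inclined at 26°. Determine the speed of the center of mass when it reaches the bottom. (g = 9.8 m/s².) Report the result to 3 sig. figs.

v ≈ 4.46 m/s

For this body I = (2/3)MR², i.e. k = I/(MR²) = 2/3.
Since it rolls without slipping, ω = v/R and KE = ½Mv² + ½Iω² = ½(1+k)Mv² = (5/6)Mv².
The vertical drop is h = L sinθ = 3.86 × sin26° = 1.692 m.
Energy conservation: Mgh = (5/6)Mv², so v = √(2gh/(1+k)) = √(2 × 9.8 × 1.692 / 1.667) ≈ 4.46 m/s.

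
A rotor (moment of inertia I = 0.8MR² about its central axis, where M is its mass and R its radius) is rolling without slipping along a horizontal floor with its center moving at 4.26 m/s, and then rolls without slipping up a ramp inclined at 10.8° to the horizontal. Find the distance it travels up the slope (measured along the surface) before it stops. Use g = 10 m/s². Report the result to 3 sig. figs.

For this body I = 0.8MR², i.e. k = I/(MR²) = 0.8.
Pure rolling means v = ωR; then KE = ½Mv² + ½I(v/R)² = ½(1+k)Mv² = (9/10)Mv².
Setting this equal to Mgh gives the vertical rise h = (1+k)v₀²/(2g) = 1.8×4.26²/(2×10) = 1.633 m.
Along the incline, d = h/sinθ = 1.633/sin10.8° ≈ 8.72 m.

d ≈ 8.72 m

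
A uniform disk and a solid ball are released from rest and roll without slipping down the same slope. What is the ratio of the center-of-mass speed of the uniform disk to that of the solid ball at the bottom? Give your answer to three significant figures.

v_ratio ≈ 0.966

Each satisfies Mgh = ½(1+k)Mv² with k = I/(MR²), so v ∝ 1/√(1+k).
For the uniform disk k = 0.5; for the solid ball k = 0.4.
v₁/v₂ = √((1+k₂)/(1+k₁)) = √(1.4/1.5) ≈ 0.966.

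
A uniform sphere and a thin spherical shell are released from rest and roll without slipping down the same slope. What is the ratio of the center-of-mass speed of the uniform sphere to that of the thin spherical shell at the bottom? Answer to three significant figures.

v_ratio ≈ 1.09

Each satisfies Mgh = ½(1+k)Mv² with k = I/(MR²), so v ∝ 1/√(1+k).
For the uniform sphere k = 0.4; for the thin spherical shell k = 2/3.
v₁/v₂ = √((1+k₂)/(1+k₁)) = √(1.667/1.4) ≈ 1.09.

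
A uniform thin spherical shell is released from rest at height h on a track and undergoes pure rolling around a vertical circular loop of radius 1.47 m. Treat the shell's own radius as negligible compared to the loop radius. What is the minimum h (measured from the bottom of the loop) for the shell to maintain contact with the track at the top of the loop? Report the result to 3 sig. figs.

h_min ≈ 4.17 m

With I = (2/3)MR², the ratio k = I/(MR²) is 2/3.
At the top, contact is just lost when gravity alone supplies the centripetal force: Mg = Mv_top²/r, i.e. v_top² = gr.
With ω = v/R, the kinetic energy at speed v is ½(1+k)Mv² = (5/6)Mv².
Energy conservation from release (height h) to the top (height 2r): Mgh = Mg(2r) + (5/6)M·gr.
Thus h_min = 2r + (1+k)r/2 = r(2 + 1.667/2) = 1.47 × 2.833 ≈ 4.17 m.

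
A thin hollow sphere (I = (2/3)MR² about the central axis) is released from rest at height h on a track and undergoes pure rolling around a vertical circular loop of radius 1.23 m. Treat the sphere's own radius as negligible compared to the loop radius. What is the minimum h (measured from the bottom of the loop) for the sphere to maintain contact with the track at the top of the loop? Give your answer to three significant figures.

h_min ≈ 3.49 m

For this body I = (2/3)MR², i.e. k = I/(MR²) = 2/3.
At the top, contact is just lost when gravity alone supplies the centripetal force: Mg = Mv_top²/r, i.e. v_top² = gr.
With ω = v/R, the kinetic energy at speed v is ½(1+k)Mv² = (5/6)Mv².
Energy conservation from release (height h) to the top (height 2r): Mgh = Mg(2r) + (5/6)M·gr.
Thus h_min = 2r + (1+k)r/2 = r(2 + 1.667/2) = 1.23 × 2.833 ≈ 3.49 m.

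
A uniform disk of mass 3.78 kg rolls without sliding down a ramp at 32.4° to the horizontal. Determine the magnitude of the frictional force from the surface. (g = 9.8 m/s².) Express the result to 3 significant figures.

With I = (1/2)MR², the ratio k = I/(MR²) is 0.5.
Along the incline Mg sinθ − f = Ma, and torque about the center fR = Iα = kMR²(a/R) gives f = kMa.
Combining, a = g sinθ/(1+k) and f = kMa = kMg sinθ/(1+k).
f = 0.5 × 3.78 × 9.8 × sin32.4° / 1.5 ≈ 6.62 N.

f ≈ 6.62 N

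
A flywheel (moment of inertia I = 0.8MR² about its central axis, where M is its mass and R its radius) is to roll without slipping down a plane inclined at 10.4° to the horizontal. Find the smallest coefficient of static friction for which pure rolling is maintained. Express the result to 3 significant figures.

μ_min ≈ 0.0816

Here I = 0.8MR², so the shape factor k = I/(MR²) = 0.8.
Translational: Mg sinθ − f = Ma. Rotational about the CM: fR = Iα = kMRa, so f = kMa.
These give a = g sinθ/(1+k) and the required friction f = kMg sinθ/(1+k).
The normal force is N = Mg cosθ, so μ_min = f/N = k tanθ/(1+k).
μ_min = 0.8 × tan10.4° / 1.8 ≈ 0.0816.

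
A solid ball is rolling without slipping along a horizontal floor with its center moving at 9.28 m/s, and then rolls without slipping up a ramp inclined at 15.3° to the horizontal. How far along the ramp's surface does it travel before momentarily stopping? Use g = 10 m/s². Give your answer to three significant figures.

d ≈ 22.8 m

For this body I = (2/5)MR², i.e. k = I/(MR²) = 0.4.
Since it rolls without slipping, ω = v/R and KE = ½Mv² + ½Iω² = ½(1+k)Mv² = (7/10)Mv².
Setting this equal to Mgh gives the vertical rise h = (1+k)v₀²/(2g) = 1.4×9.28²/(2×10) = 6.028 m.
Along the incline, d = h/sinθ = 6.028/sin15.3° ≈ 22.8 m.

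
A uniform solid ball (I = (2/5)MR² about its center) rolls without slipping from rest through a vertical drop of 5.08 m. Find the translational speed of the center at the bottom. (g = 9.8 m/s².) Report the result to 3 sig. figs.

Here I = (2/5)MR², so the shape factor k = I/(MR²) = 0.4.
Rolling without slipping gives ω = v/R, so the total kinetic energy is ½Mv² + ½Iω² = ½(1+k)Mv² = (7/10)Mv².
Setting Mgh = (7/10)Mv² gives v = √(2gh/(1+k)) = √(2·9.8·5.08/1.4) ≈ 8.43 m/s.

v ≈ 8.43 m/s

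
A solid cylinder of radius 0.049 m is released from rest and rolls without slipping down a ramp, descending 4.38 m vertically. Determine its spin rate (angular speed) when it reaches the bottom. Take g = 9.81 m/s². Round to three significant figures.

With I = (1/2)MR², the ratio k = I/(MR²) is 0.5.
Rolling without slipping gives ω = v/R, so the total kinetic energy is ½Mv² + ½Iω² = ½(1+k)Mv² = (3/4)Mv².
Energy conservation Mgh = ½(1+k)Mv² gives v = √(2gh/(1+k)) = √(2 × 9.81 × 4.38 / 1.5) = 7.569 m/s.
The angular speed follows from ω = v/R = 7.569/0.049 ≈ 154 rad/s.

ω ≈ 154 rad/s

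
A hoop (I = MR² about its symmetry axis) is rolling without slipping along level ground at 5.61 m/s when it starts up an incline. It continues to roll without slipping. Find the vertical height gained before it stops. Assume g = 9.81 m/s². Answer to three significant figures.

h ≈ 3.21 m

With I = MR², the ratio k = I/(MR²) is 1.
Pure rolling means v = ωR; then KE = ½Mv² + ½I(v/R)² = ½(1+k)Mv² = Mv².
All of this converts to potential energy at the highest point: Mv₀² = Mgh.
Thus h = (1+k)v₀²/(2g) = 2 × 5.61² / (2 × 9.81) ≈ 3.21 m.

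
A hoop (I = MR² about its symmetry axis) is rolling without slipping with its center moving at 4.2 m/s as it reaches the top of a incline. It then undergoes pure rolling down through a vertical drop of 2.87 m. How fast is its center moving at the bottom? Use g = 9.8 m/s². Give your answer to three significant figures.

The moment of inertia is MR², giving k ≡ I/(MR²) = 1.
Pure rolling means v = ωR; then KE = ½Mv² + ½I(v/R)² = ½(1+k)Mv² = Mv².
Energy conservation: Mv₀² + Mgh = Mv², so v² = v₀² + 2gh/(1+k).
v = √(4.2² + 2×9.8×2.87/2) = √45.77 ≈ 6.77 m/s.

v ≈ 6.77 m/s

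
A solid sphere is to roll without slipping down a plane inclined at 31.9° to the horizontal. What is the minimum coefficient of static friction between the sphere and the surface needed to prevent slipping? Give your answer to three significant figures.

μ_min ≈ 0.178

The moment of inertia is (2/5)MR², giving k ≡ I/(MR²) = 0.4.
Translational: Mg sinθ − f = Ma. Rotational about the CM: fR = Iα = kMRa, so f = kMa.
These give a = g sinθ/(1+k) and the required friction f = kMg sinθ/(1+k).
With N = Mg cosθ, the no-slip condition f ≤ μN gives μ_min = f/N = k tanθ/(1+k).
μ_min = 0.4 × tan31.9° / 1.4 ≈ 0.178.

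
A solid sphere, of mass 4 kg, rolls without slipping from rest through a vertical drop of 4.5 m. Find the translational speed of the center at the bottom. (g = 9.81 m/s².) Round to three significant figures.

The moment of inertia is (2/5)MR², giving k ≡ I/(MR²) = 0.4.
The rolling condition ω = v/R makes the rotational term ½I(v/R)² = ½kMv², so KE_total = ½(1+k)Mv² = (7/10)Mv².
Setting Mgh = (7/10)Mv² gives v = √(2gh/(1+k)) = √(2·9.81·4.5/1.4) ≈ 7.94 m/s.

v ≈ 7.94 m/s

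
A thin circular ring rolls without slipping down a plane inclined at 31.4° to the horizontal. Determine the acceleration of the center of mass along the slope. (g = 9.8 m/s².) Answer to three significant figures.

The moment of inertia is MR², giving k ≡ I/(MR²) = 1.
Along the incline Mg sinθ − f = Ma, and torque about the center fR = Iα = kMR²(a/R) gives f = kMa.
Eliminating f: Mg sinθ = (1+k)Ma, so a = g sinθ/(1+k) = 9.8 × sin31.4° / 2 ≈ 2.55 m/s².

a ≈ 2.55 m/s²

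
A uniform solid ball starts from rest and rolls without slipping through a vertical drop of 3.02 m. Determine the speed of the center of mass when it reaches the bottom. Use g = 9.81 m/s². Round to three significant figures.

v ≈ 6.51 m/s

For this body I = (2/5)MR², i.e. k = I/(MR²) = 0.4.
The rolling condition ω = v/R makes the rotational term ½I(v/R)² = ½kMv², so KE_total = ½(1+k)Mv² = (7/10)Mv².
Setting Mgh = (7/10)Mv² gives v = √(2gh/(1+k)) = √(2·9.81·3.02/1.4) ≈ 6.51 m/s.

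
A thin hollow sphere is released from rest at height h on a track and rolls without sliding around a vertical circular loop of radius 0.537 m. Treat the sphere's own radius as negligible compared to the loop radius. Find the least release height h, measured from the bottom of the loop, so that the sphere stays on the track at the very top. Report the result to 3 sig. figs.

h_min ≈ 1.52 m

For this body I = (2/3)MR², i.e. k = I/(MR²) = 2/3.
At the top of the loop, the minimum-contact condition is Mg = Mv_top²/r, so v_top² = gr.
With ω = v/R, the kinetic energy at speed v is ½(1+k)Mv² = (5/6)Mv².
Energy conservation from release (height h) to the top (height 2r): Mgh = Mg(2r) + (5/6)M·gr.
Thus h_min = 2r + (1+k)r/2 = r(2 + 1.667/2) = 0.537 × 2.833 ≈ 1.52 m.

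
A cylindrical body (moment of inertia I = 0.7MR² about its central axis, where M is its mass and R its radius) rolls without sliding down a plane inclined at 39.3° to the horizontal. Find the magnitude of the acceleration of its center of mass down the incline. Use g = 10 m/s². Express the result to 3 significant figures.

a ≈ 3.73 m/s²

With I = 0.7MR², the ratio k = I/(MR²) is 0.7.
Along the incline Mg sinθ − f = Ma, and torque about the center fR = Iα = kMR²(a/R) gives f = kMa.
Eliminating f: Mg sinθ = (1+k)Ma, so a = g sinθ/(1+k) = 10 × sin39.3° / 1.7 ≈ 3.73 m/s².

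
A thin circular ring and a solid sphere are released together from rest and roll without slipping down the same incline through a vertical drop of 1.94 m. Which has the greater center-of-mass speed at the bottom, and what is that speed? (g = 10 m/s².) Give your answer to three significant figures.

the solid sphere, at v ≈ 5.26 m/s

For rolling without slipping, Mgh = ½(1+k)Mv² where k = I/(MR²), so v = √(2gh/(1+k)).
Thin circular ring: k = 1, giving v = √(2×10×1.94/2) = 4.405 m/s.
Solid sphere: k = 0.4, giving v = √(2×10×1.94/1.4) = 5.264 m/s.
The smaller k wins: the solid sphere, at ≈ 5.26 m/s.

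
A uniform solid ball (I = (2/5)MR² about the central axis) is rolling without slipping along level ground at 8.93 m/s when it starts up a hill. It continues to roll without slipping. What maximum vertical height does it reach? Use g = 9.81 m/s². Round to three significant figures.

h ≈ 5.69 m

For this body I = (2/5)MR², i.e. k = I/(MR²) = 0.4.
Rolling without slipping gives ω = v/R, so the total kinetic energy is ½Mv² + ½Iω² = ½(1+k)Mv² = (7/10)Mv².
At the top the kinetic energy is zero, so (7/10)Mv₀² = Mgh.
Thus h = (1+k)v₀²/(2g) = 1.4 × 8.93² / (2 × 9.81) ≈ 5.69 m.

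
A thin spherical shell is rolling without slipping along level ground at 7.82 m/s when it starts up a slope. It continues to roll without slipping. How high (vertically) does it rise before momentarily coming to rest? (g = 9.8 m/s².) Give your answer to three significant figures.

h ≈ 5.20 m

With I = (2/3)MR², the ratio k = I/(MR²) is 2/3.
Since it rolls without slipping, ω = v/R and KE = ½Mv² + ½Iω² = ½(1+k)Mv² = (5/6)Mv².
At the top the kinetic energy is zero, so (5/6)Mv₀² = Mgh.
Thus h = (1+k)v₀²/(2g) = 1.667 × 7.82² / (2 × 9.8) ≈ 5.20 m.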